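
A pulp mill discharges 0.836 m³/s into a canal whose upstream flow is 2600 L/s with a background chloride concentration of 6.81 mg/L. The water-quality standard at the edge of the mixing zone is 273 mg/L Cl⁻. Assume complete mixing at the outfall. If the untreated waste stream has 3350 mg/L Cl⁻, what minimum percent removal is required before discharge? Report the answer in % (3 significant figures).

2600 L/s = 2.6 m³/s.
Mass balance: 273·3.436 = 0.836·Cₑ + 2.6·6.81.
Cₑ = (938 − 17.71) / 0.836 = 1101 mg/L.
Required removal = 1 − 1101/3350 = 67.14 %.

67.1 %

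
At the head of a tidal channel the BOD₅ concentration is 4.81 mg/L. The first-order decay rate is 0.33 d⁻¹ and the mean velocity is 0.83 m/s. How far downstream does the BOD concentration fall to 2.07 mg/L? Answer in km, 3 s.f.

183 km

From C = C₀·e^(−kt), t = ln(C₀/C)/k = ln(4.81/2.07)/0.33 = 0.8431/0.33 = 2.555 d.
Distance = v·t = 0.83 m/s × 2.208e+05 s = 1.832e+05 m = 183.2 km.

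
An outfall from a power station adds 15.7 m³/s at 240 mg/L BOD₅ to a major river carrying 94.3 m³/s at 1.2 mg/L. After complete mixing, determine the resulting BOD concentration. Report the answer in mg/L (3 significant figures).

Flow-weighted mixing gives C = (15.7·240 + 94.3·1.2) / (15.7 + 94.3) = 3881/110 = 35.28 mg/L.

35.3 mg/L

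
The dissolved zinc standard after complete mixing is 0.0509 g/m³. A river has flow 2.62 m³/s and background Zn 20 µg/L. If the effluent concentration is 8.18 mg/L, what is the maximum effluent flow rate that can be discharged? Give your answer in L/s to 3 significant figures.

20 µg/L = 0.02 mg/L.
Mass balance at complete mixing: C_std·(Q_w + Q_r) = Q_w·C_e + Q_r·C_b.
Rearranging, Q_w = Q_r·(C_std − C_b)/(C_e − C_std) = 2.62·(0.0509 − 0.02) / (8.18 − 0.0509) = 0.009959 m³/s.
= 9.959 L/s.

9.96 L/s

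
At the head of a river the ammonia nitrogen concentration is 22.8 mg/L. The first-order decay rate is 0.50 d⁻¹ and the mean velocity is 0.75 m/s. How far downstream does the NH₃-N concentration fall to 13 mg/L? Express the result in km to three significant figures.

72.8 km

From C = C₀·e^(−kt), t = ln(C₀/C)/k = ln(22.8/13)/0.50 = 0.5618/0.50 = 1.124 d.
Distance = v·t = 0.75 m/s × 9.708e+04 s = 7.281e+04 m = 72.81 km.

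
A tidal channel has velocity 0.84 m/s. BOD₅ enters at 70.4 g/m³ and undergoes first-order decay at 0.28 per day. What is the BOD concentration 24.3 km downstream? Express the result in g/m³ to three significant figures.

64.1 g/m³

Travel time t = 24.3 km / 0.84 m/s = 2.43e+04/0.84 = 2.893e+04 s = 0.3348 d.
First-order decay: C = 70.4·exp(−0.28·0.3348) = 70.4·0.9105 = 64.1 g/m³.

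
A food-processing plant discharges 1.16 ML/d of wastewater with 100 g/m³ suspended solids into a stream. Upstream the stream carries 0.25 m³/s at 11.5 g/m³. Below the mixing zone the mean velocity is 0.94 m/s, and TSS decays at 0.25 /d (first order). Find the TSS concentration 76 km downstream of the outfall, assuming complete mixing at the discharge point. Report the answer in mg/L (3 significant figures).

1.16 ML/d = 0.01343 m³/s.
After complete mixing, C₀ = (0.01343·100 + 0.25·11.5) / 0.2634 = 16.01 mg/L.
Travel time t = 7.6e+04 m / 0.94 m/s = 8.085e+04 s = 0.9358 d.
C = 16.01·exp(−0.25·0.9358) = 16.01·0.7914 = 12.67 mg/L.

12.7 mg/L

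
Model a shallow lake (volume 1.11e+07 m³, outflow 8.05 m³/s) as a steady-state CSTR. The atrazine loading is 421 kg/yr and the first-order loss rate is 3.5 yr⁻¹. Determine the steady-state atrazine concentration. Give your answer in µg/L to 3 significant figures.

Outflow Q = 8.05 m³/s × 3.156e+07 s/yr = 2.54e+08 m³/yr.
Steady-state CSTR mass balance: W = Q·C + k·V·C, so C = W/(Q + kV).
Q + kV = 2.54e+08 + 3.5·1.11e+07 = 2.929e+08 m³/yr.
C = 421/2.929e+08 = 1.437e-06 kg/m³ = 0.001437 mg/L = 1.437 µg/L.

1.44 µg/L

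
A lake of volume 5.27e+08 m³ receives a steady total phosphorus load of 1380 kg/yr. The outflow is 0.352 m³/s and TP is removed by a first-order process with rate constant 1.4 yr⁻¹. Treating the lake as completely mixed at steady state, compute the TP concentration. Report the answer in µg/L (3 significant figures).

Outflow Q = 0.352 m³/s × 3.156e+07 s/yr = 1.111e+07 m³/yr.
Steady-state CSTR mass balance: W = Q·C + k·V·C, so C = W/(Q + kV).
Q + kV = 1.111e+07 + 1.4·5.27e+08 = 7.489e+08 m³/yr.
C = 1380/7.489e+08 = 1.843e-06 kg/m³ = 0.001843 mg/L = 1.843 µg/L.

1.84 µg/L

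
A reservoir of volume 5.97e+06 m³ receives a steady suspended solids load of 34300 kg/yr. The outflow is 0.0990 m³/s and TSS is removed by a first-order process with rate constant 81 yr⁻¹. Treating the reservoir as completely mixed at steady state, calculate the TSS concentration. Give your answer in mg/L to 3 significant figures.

0.0705 mg/L

Outflow Q = 0.0990 m³/s × 3.156e+07 s/yr = 3.124e+06 m³/yr.
Steady-state CSTR mass balance: W = Q·C + k·V·C, so C = W/(Q + kV).
Q + kV = 3.124e+06 + 81·5.97e+06 = 4.867e+08 m³/yr.
C = 34300/4.867e+08 = 7.048e-05 kg/m³ = 0.07048 mg/L.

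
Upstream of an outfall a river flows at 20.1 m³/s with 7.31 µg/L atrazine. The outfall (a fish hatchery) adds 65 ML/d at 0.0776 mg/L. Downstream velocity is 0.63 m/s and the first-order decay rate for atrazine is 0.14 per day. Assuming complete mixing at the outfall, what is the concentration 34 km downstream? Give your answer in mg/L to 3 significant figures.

0.00902 mg/L

65 ML/d = 0.7523 m³/s.
7.31 µg/L = 0.00731 mg/L.
After complete mixing, C₀ = (0.7523·0.0776 + 20.1·0.00731) / 20.85 = 0.009846 mg/L.
Travel time t = 3.4e+04 m / 0.63 m/s = 5.397e+04 s = 0.6246 d.
C = 0.009846·exp(−0.14·0.6246) = 0.009846·0.9163 = 0.009021 mg/L.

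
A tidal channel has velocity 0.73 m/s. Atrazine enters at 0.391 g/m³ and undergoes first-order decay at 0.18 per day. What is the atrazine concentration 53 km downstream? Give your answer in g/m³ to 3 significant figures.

Travel time t = 53 km / 0.73 m/s = 5.3e+04/0.73 = 7.26e+04 s = 0.8403 d.
First-order decay: C = 0.391·exp(−0.18·0.8403) = 0.391·0.8596 = 0.3361 g/m³.

0.336 g/m³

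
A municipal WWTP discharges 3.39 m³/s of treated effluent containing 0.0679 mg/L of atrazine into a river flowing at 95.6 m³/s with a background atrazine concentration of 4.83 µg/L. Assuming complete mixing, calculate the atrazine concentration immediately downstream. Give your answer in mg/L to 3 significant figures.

4.83 µg/L = 0.00483 mg/L.
By mass balance at complete mixing, C = (3.39·0.0679 + 95.6·0.00483) / (3.39 + 95.6) = 0.6919/98.99 = 0.00699 mg/L.

0.00699 mg/L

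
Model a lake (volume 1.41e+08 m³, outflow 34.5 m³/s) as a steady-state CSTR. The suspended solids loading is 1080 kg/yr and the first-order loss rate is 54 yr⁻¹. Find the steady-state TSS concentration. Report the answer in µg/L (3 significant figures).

0.124 µg/L

Outflow Q = 34.5 m³/s × 3.156e+07 s/yr = 1.089e+09 m³/yr.
Steady-state CSTR mass balance: W = Q·C + k·V·C, so C = W/(Q + kV).
Q + kV = 1.089e+09 + 54·1.41e+08 = 8.703e+09 m³/yr.
C = 1080/8.703e+09 = 1.241e-07 kg/m³ = 0.0001241 mg/L = 0.1241 µg/L.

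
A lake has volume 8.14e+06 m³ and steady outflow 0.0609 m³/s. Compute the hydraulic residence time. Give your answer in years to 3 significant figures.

Q = 0.0609 m³/s × 3.156e+07 s/yr = 1.922e+06 m³/yr.
Hydraulic residence time τ = V/Q = 8.14e+06/1.922e+06 = 4.235 yr.

4.24 yr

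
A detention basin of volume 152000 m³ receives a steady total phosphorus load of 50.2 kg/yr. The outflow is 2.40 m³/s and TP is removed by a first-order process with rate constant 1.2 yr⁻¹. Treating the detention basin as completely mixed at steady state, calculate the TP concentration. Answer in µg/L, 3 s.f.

Outflow Q = 2.40 m³/s × 3.156e+07 s/yr = 7.574e+07 m³/yr.
Steady-state CSTR mass balance: W = Q·C + k·V·C, so C = W/(Q + kV).
Q + kV = 7.574e+07 + 1.2·152000 = 7.592e+07 m³/yr.
C = 50.2/7.592e+07 = 6.612e-07 kg/m³ = 0.0006612 mg/L = 0.6612 µg/L.

0.661 µg/L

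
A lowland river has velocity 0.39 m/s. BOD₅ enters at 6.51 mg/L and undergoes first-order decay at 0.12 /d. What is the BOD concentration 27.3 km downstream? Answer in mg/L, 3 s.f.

Travel time t = 27.3 km / 0.39 m/s = 2.73e+04/0.39 = 7e+04 s = 0.8102 d.
First-order decay: C = 6.51·exp(−0.12·0.8102) = 6.51·0.9074 = 5.907 mg/L.

5.91 mg/L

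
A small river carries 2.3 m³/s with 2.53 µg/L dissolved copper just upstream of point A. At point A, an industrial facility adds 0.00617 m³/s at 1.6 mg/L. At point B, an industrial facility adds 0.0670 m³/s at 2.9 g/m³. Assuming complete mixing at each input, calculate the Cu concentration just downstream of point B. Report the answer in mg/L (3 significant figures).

0.0885 mg/L

2.53 µg/L = 0.00253 mg/L.
After input A: C = (2.3·0.00253 + 0.00617·1.6) / 2.306 = 0.006804 mg/L.
After input B: C = (2.306·0.006804 + 0.067·2.9) / 2.373 = 0.08849 mg/L.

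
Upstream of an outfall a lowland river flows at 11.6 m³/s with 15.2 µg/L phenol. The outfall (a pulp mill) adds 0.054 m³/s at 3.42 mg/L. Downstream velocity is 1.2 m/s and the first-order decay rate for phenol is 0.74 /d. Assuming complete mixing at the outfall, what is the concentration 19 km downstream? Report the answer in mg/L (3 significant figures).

15.2 µg/L = 0.0152 mg/L.
After complete mixing, C₀ = (0.054·3.42 + 11.6·0.0152) / 11.65 = 0.03098 mg/L.
Travel time t = 1.9e+04 m / 1.2 m/s = 1.583e+04 s = 0.1833 d.
C = 0.03098·exp(−0.74·0.1833) = 0.03098·0.8732 = 0.02705 mg/L.

0.0270 mg/L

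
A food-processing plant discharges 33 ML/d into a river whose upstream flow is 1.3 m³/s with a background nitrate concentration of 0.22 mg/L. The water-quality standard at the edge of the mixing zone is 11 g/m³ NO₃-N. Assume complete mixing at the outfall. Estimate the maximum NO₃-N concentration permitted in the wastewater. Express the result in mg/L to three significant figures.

47.7 mg/L

33 ML/d = 0.3819 m³/s.
Mass balance: 11·1.682 = 0.3819·Cₑ + 1.3·0.22.
Cₑ = (18.5 − 0.286) / 0.3819 = 47.69 mg/L.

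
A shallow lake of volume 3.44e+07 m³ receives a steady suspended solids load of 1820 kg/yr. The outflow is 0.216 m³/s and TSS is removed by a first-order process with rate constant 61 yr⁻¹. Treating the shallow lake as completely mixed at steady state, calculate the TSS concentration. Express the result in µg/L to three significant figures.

Outflow Q = 0.216 m³/s × 3.156e+07 s/yr = 6.816e+06 m³/yr.
Steady-state CSTR mass balance: W = Q·C + k·V·C, so C = W/(Q + kV).
Q + kV = 6.816e+06 + 61·3.44e+07 = 2.105e+09 m³/yr.
C = 1820/2.105e+09 = 8.645e-07 kg/m³ = 0.0008645 mg/L = 0.8645 µg/L.

0.865 µg/L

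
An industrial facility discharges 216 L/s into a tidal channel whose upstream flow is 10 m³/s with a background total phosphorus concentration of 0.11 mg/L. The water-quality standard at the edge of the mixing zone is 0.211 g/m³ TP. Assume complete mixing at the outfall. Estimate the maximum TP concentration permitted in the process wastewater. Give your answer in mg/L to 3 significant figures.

4.89 mg/L

216 L/s = 0.216 m³/s.
Mass balance: 0.211·10.22 = 0.216·Cₑ + 10·0.11.
Cₑ = (2.156 − 1.1) / 0.216 = 4.887 mg/L.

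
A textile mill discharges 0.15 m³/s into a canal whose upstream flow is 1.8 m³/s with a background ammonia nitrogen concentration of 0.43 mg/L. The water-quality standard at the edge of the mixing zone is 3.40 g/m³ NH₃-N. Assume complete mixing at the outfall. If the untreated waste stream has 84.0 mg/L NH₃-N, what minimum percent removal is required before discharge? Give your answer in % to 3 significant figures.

Mass balance: 3.4·1.95 = 0.15·Cₑ + 1.8·0.43.
Cₑ = (6.63 − 0.774) / 0.15 = 39.04 mg/L.
Required removal = 1 − 39.04/84.0 = 53.52 %.

53.5 %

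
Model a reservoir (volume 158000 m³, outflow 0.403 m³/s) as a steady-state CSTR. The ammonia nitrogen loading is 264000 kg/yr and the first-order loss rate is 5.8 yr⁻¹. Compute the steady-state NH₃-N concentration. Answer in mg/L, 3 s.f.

19.4 mg/L

Outflow Q = 0.403 m³/s × 3.156e+07 s/yr = 1.272e+07 m³/yr.
Steady-state CSTR mass balance: W = Q·C + k·V·C, so C = W/(Q + kV).
Q + kV = 1.272e+07 + 5.8·158000 = 1.363e+07 m³/yr.
C = 264000/1.363e+07 = 0.01936 kg/m³ = 19.36 mg/L.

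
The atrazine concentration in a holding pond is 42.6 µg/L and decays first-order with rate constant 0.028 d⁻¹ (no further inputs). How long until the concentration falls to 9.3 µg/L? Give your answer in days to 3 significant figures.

t = ln(C₀/C)/k = ln(42.6/9.3)/0.028 = 1.522/0.028 = 54.35 d.

54.4 d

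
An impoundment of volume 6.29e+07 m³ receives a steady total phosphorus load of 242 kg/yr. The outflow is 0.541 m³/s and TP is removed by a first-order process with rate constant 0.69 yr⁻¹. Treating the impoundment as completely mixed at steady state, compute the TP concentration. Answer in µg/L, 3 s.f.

Outflow Q = 0.541 m³/s × 3.156e+07 s/yr = 1.707e+07 m³/yr.
Steady-state CSTR mass balance: W = Q·C + k·V·C, so C = W/(Q + kV).
Q + kV = 1.707e+07 + 0.69·6.29e+07 = 6.047e+07 m³/yr.
C = 242/6.047e+07 = 4.002e-06 kg/m³ = 0.004002 mg/L = 4.002 µg/L.

4.00 µg/L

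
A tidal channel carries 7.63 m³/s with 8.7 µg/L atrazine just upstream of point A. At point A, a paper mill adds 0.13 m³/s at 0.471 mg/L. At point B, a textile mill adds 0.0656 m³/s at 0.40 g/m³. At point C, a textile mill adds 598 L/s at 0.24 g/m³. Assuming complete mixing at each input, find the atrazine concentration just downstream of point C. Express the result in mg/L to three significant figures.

0.0353 mg/L

8.7 µg/L = 0.0087 mg/L.
After input A: C = (7.63·0.0087 + 0.13·0.471) / 7.76 = 0.01644 mg/L.
After input B: C = (7.76·0.01644 + 0.0656·0.4) / 7.826 = 0.01966 mg/L.
598 L/s = 0.598 m³/s.
After input C: C = (7.826·0.01966 + 0.598·0.24) / 8.424 = 0.0353 mg/L.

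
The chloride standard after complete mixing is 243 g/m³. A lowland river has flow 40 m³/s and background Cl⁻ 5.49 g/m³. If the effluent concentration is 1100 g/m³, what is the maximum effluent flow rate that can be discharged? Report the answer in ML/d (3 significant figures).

Mass balance at complete mixing: C_std·(Q_w + Q_r) = Q_w·C_e + Q_r·C_b.
Rearranging, Q_w = Q_r·(C_std − C_b)/(C_e − C_std) = 40·(243 − 5.49) / (1100 − 243) = 11.09 m³/s.
= 957.8 ML/d.

958 ML/d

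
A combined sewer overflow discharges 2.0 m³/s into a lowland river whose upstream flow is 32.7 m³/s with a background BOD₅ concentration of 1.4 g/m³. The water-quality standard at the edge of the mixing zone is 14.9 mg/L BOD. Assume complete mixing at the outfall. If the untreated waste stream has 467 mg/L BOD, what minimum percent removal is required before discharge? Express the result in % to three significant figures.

49.5 %

Mass balance: 14.9·34.7 = 2·Cₑ + 32.7·1.4.
Cₑ = (517 − 45.78) / 2 = 235.6 mg/L.
Required removal = 1 − 235.6/467 = 49.54 %.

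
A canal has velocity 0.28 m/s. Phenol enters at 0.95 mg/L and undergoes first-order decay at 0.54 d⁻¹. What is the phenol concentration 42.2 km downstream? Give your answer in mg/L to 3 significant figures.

0.370 mg/L

Travel time t = 42.2 km / 0.28 m/s = 4.22e+04/0.28 = 1.507e+05 s = 1.744 d.
First-order decay: C = 0.95·exp(−0.54·1.744) = 0.95·0.3899 = 0.3704 mg/L.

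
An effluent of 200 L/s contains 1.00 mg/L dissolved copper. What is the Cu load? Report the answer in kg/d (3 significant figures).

200 L/s = 0.2 m³/s.
Mass flux = Q·C = 0.2 m³/s × 1 g/m³ = 0.2 g/s.
= 0.2 g/s × 86.4 = 17.28 kg/d.

17.3 kg/d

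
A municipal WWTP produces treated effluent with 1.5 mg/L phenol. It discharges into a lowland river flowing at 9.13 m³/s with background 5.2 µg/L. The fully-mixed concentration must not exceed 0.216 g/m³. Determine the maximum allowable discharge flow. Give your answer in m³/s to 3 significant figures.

1.50 m³/s

5.2 µg/L = 0.0052 mg/L.
Mass balance at complete mixing: C_std·(Q_w + Q_r) = Q_w·C_e + Q_r·C_b.
Rearranging, Q_w = Q_r·(C_std − C_b)/(C_e − C_std) = 9.13·(0.216 − 0.0052) / (1.5 − 0.216) = 1.499 m³/s.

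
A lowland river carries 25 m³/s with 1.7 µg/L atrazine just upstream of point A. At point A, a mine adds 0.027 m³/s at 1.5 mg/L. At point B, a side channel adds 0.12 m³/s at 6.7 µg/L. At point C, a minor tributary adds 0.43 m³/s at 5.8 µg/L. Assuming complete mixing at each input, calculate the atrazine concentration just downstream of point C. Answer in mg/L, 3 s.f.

0.00337 mg/L

1.7 µg/L = 0.0017 mg/L.
After input A: C = (25·0.0017 + 0.027·1.5) / 25.03 = 0.003316 mg/L.
6.7 µg/L = 0.0067 mg/L.
After input B: C = (25.03·0.003316 + 0.12·0.0067) / 25.15 = 0.003333 mg/L.
5.8 µg/L = 0.0058 mg/L.
After input C: C = (25.15·0.003333 + 0.43·0.0058) / 25.58 = 0.003374 mg/L.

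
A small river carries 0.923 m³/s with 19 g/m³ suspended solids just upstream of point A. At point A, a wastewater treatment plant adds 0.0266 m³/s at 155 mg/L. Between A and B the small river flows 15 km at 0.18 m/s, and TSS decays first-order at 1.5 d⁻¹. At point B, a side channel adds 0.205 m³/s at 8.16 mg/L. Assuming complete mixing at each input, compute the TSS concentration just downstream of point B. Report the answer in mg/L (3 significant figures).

After input A: C = (0.923·19 + 0.0266·155) / 0.9496 = 22.81 mg/L.
Over the 15 km reach to input B (t = 8.333e+04 s = 0.9645 d), decay gives C = 22.81·exp(−1.5·0.9645) = 5.368 mg/L.
After input B: C = (0.9496·5.368 + 0.205·8.16) / 1.155 = 5.864 mg/L.

5.86 mg/L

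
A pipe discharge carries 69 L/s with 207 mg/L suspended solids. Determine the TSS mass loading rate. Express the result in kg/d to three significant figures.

1230 kg/d

69 L/s = 0.069 m³/s.
Mass flux = Q·C = 0.069 m³/s × 207 g/m³ = 14.28 g/s.
= 14.28 g/s × 86.4 = 1234 kg/d.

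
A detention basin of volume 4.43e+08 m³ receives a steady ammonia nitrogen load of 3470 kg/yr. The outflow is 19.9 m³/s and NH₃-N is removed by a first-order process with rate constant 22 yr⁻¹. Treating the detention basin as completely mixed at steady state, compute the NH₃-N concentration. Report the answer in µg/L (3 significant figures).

0.334 µg/L

Outflow Q = 19.9 m³/s × 3.156e+07 s/yr = 6.28e+08 m³/yr.
Steady-state CSTR mass balance: W = Q·C + k·V·C, so C = W/(Q + kV).
Q + kV = 6.28e+08 + 22·4.43e+08 = 1.037e+10 m³/yr.
C = 3470/1.037e+10 = 3.345e-07 kg/m³ = 0.0003345 mg/L = 0.3345 µg/L.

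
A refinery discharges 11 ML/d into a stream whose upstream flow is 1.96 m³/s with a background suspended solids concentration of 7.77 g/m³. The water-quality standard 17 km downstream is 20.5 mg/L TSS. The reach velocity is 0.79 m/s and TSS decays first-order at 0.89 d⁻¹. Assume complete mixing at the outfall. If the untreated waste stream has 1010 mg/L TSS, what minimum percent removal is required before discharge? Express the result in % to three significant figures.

11 ML/d = 0.1273 m³/s.
Travel time to the compliance point: t = 1.7e+04/0.79 = 2.152e+04 s = 0.2491 d; decay factor exp(−0.89·0.2491) = 0.8012.
So the concentration just after mixing may be at most 20.5/0.8012 = 25.59 mg/L.
Mass balance: 25.59·2.087 = 0.1273·Cₑ + 1.96·7.77.
Cₑ = (53.41 − 15.23) / 0.1273 = 299.9 mg/L.
Required removal = 1 − 299.9/1010 = 70.31 %.

70.3 %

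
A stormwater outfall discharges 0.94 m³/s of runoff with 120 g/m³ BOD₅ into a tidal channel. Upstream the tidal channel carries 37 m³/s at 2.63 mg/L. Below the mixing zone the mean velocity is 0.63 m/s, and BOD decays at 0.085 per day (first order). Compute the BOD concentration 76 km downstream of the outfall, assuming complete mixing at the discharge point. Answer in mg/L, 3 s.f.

After complete mixing, C₀ = (0.94·120 + 37·2.63) / 37.94 = 5.538 mg/L.
Travel time t = 7.6e+04 m / 0.63 m/s = 1.206e+05 s = 1.396 d.
C = 5.538·exp(−0.085·1.396) = 5.538·0.8881 = 4.918 mg/L.

4.92 mg/L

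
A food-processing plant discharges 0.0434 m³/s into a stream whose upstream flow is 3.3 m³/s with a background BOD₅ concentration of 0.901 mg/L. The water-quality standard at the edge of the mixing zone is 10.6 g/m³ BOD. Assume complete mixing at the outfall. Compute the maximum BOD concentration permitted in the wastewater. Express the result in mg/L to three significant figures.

748 mg/L

Mass balance: 10.6·3.343 = 0.0434·Cₑ + 3.3·0.901.
Cₑ = (35.44 − 2.973) / 0.0434 = 748.1 mg/L.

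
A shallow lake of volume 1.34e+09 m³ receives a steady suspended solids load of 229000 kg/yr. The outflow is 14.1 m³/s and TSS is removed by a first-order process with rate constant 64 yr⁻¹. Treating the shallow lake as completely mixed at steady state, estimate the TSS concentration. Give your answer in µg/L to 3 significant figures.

Outflow Q = 14.1 m³/s × 3.156e+07 s/yr = 4.45e+08 m³/yr.
Steady-state CSTR mass balance: W = Q·C + k·V·C, so C = W/(Q + kV).
Q + kV = 4.45e+08 + 64·1.34e+09 = 8.62e+10 m³/yr.
C = 229000/8.62e+10 = 2.656e-06 kg/m³ = 0.002656 mg/L = 2.656 µg/L.

2.66 µg/L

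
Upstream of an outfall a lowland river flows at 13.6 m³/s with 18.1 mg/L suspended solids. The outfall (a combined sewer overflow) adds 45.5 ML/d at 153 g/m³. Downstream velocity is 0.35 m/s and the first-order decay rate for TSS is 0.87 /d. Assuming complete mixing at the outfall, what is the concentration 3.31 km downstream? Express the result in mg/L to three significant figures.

21.0 mg/L

45.5 ML/d = 0.5266 m³/s.
After complete mixing, C₀ = (0.5266·153 + 13.6·18.1) / 14.13 = 23.13 mg/L.
Travel time t = 3310 m / 0.35 m/s = 9457 s = 0.1095 d.
C = 23.13·exp(−0.87·0.1095) = 23.13·0.9092 = 21.03 mg/L.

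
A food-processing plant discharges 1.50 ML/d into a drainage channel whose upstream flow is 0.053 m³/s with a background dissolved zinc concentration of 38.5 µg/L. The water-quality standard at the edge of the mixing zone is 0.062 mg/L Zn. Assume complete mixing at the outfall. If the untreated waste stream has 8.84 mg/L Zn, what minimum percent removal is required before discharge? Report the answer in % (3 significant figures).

98.5 %

1.50 ML/d = 0.01736 m³/s.
38.5 µg/L = 0.0385 mg/L.
Mass balance: 0.062·0.07036 = 0.01736·Cₑ + 0.053·0.0385.
Cₑ = (0.004362 − 0.00204) / 0.01736 = 0.1337 mg/L.
Required removal = 1 − 0.1337/8.84 = 98.49 %.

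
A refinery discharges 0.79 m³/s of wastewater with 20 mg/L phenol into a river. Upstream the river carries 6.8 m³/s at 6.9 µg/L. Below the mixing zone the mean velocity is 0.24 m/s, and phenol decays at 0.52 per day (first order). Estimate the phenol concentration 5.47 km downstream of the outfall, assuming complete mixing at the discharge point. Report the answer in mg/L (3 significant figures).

6.9 µg/L = 0.0069 mg/L.
After complete mixing, C₀ = (0.79·20 + 6.8·0.0069) / 7.59 = 2.088 mg/L.
Travel time t = 5470 m / 0.24 m/s = 2.279e+04 s = 0.2638 d.
C = 2.088·exp(−0.52·0.2638) = 2.088·0.8718 = 1.82 mg/L.

1.82 mg/L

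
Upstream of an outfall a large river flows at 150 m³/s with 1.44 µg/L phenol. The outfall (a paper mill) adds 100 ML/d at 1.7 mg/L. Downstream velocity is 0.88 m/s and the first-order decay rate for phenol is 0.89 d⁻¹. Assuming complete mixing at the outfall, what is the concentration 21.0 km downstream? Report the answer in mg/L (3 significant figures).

100 ML/d = 1.157 m³/s.
1.44 µg/L = 0.00144 mg/L.
After complete mixing, C₀ = (1.157·1.7 + 150·0.00144) / 151.2 = 0.01445 mg/L.
Travel time t = 2.1e+04 m / 0.88 m/s = 2.386e+04 s = 0.2762 d.
C = 0.01445·exp(−0.89·0.2762) = 0.01445·0.7821 = 0.0113 mg/L.

0.0113 mg/L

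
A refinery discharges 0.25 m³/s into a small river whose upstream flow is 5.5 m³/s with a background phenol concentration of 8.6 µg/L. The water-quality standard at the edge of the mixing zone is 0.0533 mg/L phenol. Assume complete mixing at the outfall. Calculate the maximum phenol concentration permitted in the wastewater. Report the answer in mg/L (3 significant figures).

8.6 µg/L = 0.0086 mg/L.
Mass balance: 0.0533·5.75 = 0.25·Cₑ + 5.5·0.0086.
Cₑ = (0.3065 − 0.0473) / 0.25 = 1.037 mg/L.

1.04 mg/L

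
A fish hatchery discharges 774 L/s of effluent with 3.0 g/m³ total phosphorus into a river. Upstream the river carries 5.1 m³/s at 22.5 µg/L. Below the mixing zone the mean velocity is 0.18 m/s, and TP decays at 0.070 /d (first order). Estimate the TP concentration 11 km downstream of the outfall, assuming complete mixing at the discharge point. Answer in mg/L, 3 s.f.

0.395 mg/L

774 L/s = 0.774 m³/s.
22.5 µg/L = 0.0225 mg/L.
After complete mixing, C₀ = (0.774·3 + 5.1·0.0225) / 5.874 = 0.4148 mg/L.
Travel time t = 1.1e+04 m / 0.18 m/s = 6.111e+04 s = 0.7073 d.
C = 0.4148·exp(−0.070·0.7073) = 0.4148·0.9517 = 0.3948 mg/L.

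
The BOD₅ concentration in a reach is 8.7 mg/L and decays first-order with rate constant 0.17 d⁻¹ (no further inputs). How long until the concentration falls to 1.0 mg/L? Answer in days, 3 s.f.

t = ln(C₀/C)/k = ln(8.7/1.0)/0.17 = 2.163/0.17 = 12.73 d.

12.7 d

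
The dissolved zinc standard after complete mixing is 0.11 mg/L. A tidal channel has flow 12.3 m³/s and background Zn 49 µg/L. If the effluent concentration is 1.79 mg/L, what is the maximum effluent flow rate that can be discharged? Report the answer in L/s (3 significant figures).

447 L/s

49 µg/L = 0.049 mg/L.
Mass balance at complete mixing: C_std·(Q_w + Q_r) = Q_w·C_e + Q_r·C_b.
Rearranging, Q_w = Q_r·(C_std − C_b)/(C_e − C_std) = 12.3·(0.11 − 0.049) / (1.79 − 0.11) = 0.4466 m³/s.
= 446.6 L/s.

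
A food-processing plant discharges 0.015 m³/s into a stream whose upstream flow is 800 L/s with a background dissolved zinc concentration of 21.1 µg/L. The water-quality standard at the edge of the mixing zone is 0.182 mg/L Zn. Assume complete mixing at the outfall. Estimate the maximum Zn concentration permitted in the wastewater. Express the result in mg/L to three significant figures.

8.76 mg/L

800 L/s = 0.8 m³/s.
21.1 µg/L = 0.0211 mg/L.
Mass balance: 0.182·0.815 = 0.015·Cₑ + 0.8·0.0211.
Cₑ = (0.1483 − 0.01688) / 0.015 = 8.763 mg/L.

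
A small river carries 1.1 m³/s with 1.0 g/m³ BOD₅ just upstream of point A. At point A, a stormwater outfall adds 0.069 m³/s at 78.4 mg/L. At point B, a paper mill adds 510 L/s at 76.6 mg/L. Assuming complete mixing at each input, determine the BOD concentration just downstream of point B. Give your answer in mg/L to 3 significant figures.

27.1 mg/L

After input A: C = (1.1·1 + 0.069·78.4) / 1.169 = 5.569 mg/L.
510 L/s = 0.51 m³/s.
After input B: C = (1.169·5.569 + 0.51·76.6) / 1.679 = 27.14 mg/L.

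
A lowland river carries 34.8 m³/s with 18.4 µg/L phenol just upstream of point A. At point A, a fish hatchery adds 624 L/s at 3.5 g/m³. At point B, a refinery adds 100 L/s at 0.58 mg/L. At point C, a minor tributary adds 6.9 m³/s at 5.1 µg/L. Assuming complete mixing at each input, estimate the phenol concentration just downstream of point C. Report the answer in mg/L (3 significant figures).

0.0688 mg/L

18.4 µg/L = 0.0184 mg/L.
624 L/s = 0.624 m³/s.
After input A: C = (34.8·0.0184 + 0.624·3.5) / 35.42 = 0.07973 mg/L.
100 L/s = 0.1 m³/s.
After input B: C = (35.42·0.07973 + 0.1·0.58) / 35.52 = 0.08114 mg/L.
5.1 µg/L = 0.0051 mg/L.
After input C: C = (35.52·0.08114 + 6.9·0.0051) / 42.42 = 0.06877 mg/L.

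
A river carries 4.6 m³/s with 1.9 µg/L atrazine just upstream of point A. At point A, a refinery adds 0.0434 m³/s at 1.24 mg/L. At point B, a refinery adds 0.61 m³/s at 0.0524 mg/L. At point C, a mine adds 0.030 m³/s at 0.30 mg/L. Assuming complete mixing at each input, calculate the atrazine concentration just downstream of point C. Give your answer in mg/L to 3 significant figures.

0.0196 mg/L

1.9 µg/L = 0.0019 mg/L.
After input A: C = (4.6·0.0019 + 0.0434·1.24) / 4.643 = 0.01347 mg/L.
After input B: C = (4.643·0.01347 + 0.61·0.0524) / 5.253 = 0.01799 mg/L.
After input C: C = (5.253·0.01799 + 0.03·0.3) / 5.283 = 0.01959 mg/L.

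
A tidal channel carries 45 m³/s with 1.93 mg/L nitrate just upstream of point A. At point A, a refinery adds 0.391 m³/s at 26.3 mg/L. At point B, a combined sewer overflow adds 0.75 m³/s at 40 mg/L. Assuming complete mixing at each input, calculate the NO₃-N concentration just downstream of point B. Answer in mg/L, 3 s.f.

After input A: C = (45·1.93 + 0.391·26.3) / 45.39 = 2.14 mg/L.
After input B: C = (45.39·2.14 + 0.75·40) / 46.14 = 2.755 mg/L.

2.76 mg/L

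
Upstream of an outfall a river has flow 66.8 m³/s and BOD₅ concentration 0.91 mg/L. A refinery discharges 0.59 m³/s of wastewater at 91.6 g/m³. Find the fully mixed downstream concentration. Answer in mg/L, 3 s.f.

1.70 mg/L

By mass balance at complete mixing, C = (0.59·91.6 + 66.8·0.91) / (0.59 + 66.8) = 114.8/67.39 = 1.704 mg/L.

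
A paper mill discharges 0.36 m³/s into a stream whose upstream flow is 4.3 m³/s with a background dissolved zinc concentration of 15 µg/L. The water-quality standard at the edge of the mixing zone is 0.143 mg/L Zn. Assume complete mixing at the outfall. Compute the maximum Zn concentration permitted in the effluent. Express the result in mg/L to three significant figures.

15 µg/L = 0.015 mg/L.
Mass balance: 0.143·4.66 = 0.36·Cₑ + 4.3·0.015.
Cₑ = (0.6664 − 0.0645) / 0.36 = 1.672 mg/L.

1.67 mg/L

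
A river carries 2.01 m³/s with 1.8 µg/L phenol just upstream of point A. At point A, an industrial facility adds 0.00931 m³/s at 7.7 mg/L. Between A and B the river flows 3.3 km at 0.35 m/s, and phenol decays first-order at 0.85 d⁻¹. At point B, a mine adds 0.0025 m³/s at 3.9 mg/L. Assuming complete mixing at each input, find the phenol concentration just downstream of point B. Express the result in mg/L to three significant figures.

1.8 µg/L = 0.0018 mg/L.
After input A: C = (2.01·0.0018 + 0.00931·7.7) / 2.019 = 0.03729 mg/L.
Over the 3.3 km reach to input B (t = 9429 s = 0.1091 d), decay gives C = 0.03729·exp(−0.85·0.1091) = 0.03399 mg/L.
After input B: C = (2.019·0.03399 + 0.0025·3.9) / 2.022 = 0.03877 mg/L.

0.0388 mg/L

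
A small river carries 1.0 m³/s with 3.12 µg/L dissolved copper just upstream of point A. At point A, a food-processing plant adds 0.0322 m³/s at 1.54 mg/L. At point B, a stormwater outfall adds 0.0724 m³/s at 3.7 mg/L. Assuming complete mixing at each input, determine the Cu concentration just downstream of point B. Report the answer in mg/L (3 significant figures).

0.290 mg/L

3.12 µg/L = 0.00312 mg/L.
After input A: C = (1·0.00312 + 0.0322·1.54) / 1.032 = 0.05106 mg/L.
After input B: C = (1.032·0.05106 + 0.0724·3.7) / 1.105 = 0.2902 mg/L.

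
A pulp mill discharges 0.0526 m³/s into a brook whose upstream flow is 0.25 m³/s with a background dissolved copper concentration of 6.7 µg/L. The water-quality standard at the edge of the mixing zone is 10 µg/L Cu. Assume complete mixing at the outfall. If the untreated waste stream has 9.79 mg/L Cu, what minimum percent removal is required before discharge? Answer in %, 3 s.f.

99.7 %

6.7 µg/L = 0.0067 mg/L.
10 µg/L = 0.01 mg/L.
Mass balance: 0.01·0.3026 = 0.0526·Cₑ + 0.25·0.0067.
Cₑ = (0.003026 − 0.001675) / 0.0526 = 0.02568 mg/L.
Required removal = 1 − 0.02568/9.79 = 99.74 %.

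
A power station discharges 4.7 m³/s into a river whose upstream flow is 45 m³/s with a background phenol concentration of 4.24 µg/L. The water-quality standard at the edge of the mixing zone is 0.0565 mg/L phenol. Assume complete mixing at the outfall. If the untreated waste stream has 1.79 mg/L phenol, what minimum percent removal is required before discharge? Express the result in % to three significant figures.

4.24 µg/L = 0.00424 mg/L.
Mass balance: 0.0565·49.7 = 4.7·Cₑ + 45·0.00424.
Cₑ = (2.808 − 0.1908) / 4.7 = 0.5569 mg/L.
Required removal = 1 − 0.5569/1.79 = 68.89 %.

68.9 %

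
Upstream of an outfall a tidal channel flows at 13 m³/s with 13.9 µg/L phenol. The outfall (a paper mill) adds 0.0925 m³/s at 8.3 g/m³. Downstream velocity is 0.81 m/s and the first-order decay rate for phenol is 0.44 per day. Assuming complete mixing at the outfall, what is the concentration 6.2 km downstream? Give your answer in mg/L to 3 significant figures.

0.0697 mg/L

13.9 µg/L = 0.0139 mg/L.
After complete mixing, C₀ = (0.0925·8.3 + 13·0.0139) / 13.09 = 0.07244 mg/L.
Travel time t = 6200 m / 0.81 m/s = 7654 s = 0.08859 d.
C = 0.07244·exp(−0.44·0.08859) = 0.07244·0.9618 = 0.06967 mg/L.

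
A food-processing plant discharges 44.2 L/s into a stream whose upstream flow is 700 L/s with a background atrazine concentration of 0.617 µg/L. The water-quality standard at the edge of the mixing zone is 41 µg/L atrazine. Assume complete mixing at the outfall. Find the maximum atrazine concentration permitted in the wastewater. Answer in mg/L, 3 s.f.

44.2 L/s = 0.0442 m³/s.
700 L/s = 0.7 m³/s.
0.617 µg/L = 0.000617 mg/L.
41 µg/L = 0.041 mg/L.
Mass balance: 0.041·0.7442 = 0.0442·Cₑ + 0.7·0.000617.
Cₑ = (0.03051 − 0.0004319) / 0.0442 = 0.6805 mg/L.

0.681 mg/L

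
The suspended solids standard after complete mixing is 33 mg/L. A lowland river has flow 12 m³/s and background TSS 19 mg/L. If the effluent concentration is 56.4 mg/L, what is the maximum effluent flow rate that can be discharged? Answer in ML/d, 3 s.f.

620 ML/d

Mass balance at complete mixing: C_std·(Q_w + Q_r) = Q_w·C_e + Q_r·C_b.
Rearranging, Q_w = Q_r·(C_std − C_b)/(C_e − C_std) = 12·(33 − 19) / (56.4 − 33) = 7.179 m³/s.
= 620.3 ML/d.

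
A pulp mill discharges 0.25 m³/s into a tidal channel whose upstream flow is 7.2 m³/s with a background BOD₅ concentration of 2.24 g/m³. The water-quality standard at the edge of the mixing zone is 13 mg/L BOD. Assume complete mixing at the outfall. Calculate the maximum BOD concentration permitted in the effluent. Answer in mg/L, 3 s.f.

Mass balance: 13·7.45 = 0.25·Cₑ + 7.2·2.24.
Cₑ = (96.85 − 16.13) / 0.25 = 322.9 mg/L.

323 mg/L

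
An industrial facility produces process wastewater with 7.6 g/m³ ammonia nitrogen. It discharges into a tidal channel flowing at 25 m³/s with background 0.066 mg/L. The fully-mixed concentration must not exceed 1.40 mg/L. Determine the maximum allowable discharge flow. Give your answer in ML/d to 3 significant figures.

Mass balance at complete mixing: C_std·(Q_w + Q_r) = Q_w·C_e + Q_r·C_b.
Rearranging, Q_w = Q_r·(C_std − C_b)/(C_e − C_std) = 25·(1.4 − 0.066) / (7.6 − 1.4) = 5.379 m³/s.
= 464.7 ML/d.

465 ML/d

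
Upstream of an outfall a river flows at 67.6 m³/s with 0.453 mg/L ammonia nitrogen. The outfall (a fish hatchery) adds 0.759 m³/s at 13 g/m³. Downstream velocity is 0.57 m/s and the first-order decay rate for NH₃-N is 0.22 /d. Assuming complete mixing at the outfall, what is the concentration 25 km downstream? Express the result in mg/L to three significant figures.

0.530 mg/L

After complete mixing, C₀ = (0.759·13 + 67.6·0.453) / 68.36 = 0.5923 mg/L.
Travel time t = 2.5e+04 m / 0.57 m/s = 4.386e+04 s = 0.5076 d.
C = 0.5923·exp(−0.22·0.5076) = 0.5923·0.8943 = 0.5297 mg/L.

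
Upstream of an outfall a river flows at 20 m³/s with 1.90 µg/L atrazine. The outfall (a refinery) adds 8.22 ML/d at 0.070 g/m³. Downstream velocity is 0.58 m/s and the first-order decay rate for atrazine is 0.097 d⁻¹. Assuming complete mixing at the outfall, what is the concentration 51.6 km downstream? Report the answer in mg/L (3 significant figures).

0.00201 mg/L

8.22 ML/d = 0.09514 m³/s.
1.90 µg/L = 0.0019 mg/L.
After complete mixing, C₀ = (0.09514·0.07 + 20·0.0019) / 20.1 = 0.002222 mg/L.
Travel time t = 5.16e+04 m / 0.58 m/s = 8.897e+04 s = 1.03 d.
C = 0.002222·exp(−0.097·1.03) = 0.002222·0.9049 = 0.002011 mg/L.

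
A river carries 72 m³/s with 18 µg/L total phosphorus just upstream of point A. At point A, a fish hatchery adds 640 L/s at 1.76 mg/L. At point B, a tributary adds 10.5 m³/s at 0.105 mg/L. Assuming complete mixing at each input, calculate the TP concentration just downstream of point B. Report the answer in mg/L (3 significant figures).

18 µg/L = 0.018 mg/L.
640 L/s = 0.64 m³/s.
After input A: C = (72·0.018 + 0.64·1.76) / 72.64 = 0.03335 mg/L.
After input B: C = (72.64·0.03335 + 10.5·0.105) / 83.14 = 0.0424 mg/L.

0.0424 mg/L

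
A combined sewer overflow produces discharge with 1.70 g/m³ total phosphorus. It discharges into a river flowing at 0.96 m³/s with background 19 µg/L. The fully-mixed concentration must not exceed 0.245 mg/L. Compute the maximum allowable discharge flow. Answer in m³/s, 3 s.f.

0.149 m³/s

19 µg/L = 0.019 mg/L.
Mass balance at complete mixing: C_std·(Q_w + Q_r) = Q_w·C_e + Q_r·C_b.
Rearranging, Q_w = Q_r·(C_std − C_b)/(C_e − C_std) = 0.96·(0.245 − 0.019) / (1.7 − 0.245) = 0.1491 m³/s.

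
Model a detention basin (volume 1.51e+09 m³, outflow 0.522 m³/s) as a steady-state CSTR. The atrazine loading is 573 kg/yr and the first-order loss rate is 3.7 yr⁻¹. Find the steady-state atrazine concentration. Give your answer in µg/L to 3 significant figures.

0.102 µg/L

Outflow Q = 0.522 m³/s × 3.156e+07 s/yr = 1.647e+07 m³/yr.
Steady-state CSTR mass balance: W = Q·C + k·V·C, so C = W/(Q + kV).
Q + kV = 1.647e+07 + 3.7·1.51e+09 = 5.603e+09 m³/yr.
C = 573/5.603e+09 = 1.023e-07 kg/m³ = 0.0001023 mg/L = 0.1023 µg/L.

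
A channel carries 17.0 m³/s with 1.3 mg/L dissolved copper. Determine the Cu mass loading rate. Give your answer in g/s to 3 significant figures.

Mass flux = Q·C = 17 m³/s × 1.3 g/m³ = 22.1 g/s.

22.1 g/s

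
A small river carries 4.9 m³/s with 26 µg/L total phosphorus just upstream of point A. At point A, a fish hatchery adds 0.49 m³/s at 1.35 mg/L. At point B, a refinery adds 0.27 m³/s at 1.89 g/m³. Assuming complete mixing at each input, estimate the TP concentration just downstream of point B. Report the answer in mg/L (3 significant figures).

0.230 mg/L

26 µg/L = 0.026 mg/L.
After input A: C = (4.9·0.026 + 0.49·1.35) / 5.39 = 0.1464 mg/L.
After input B: C = (5.39·0.1464 + 0.27·1.89) / 5.66 = 0.2295 mg/L.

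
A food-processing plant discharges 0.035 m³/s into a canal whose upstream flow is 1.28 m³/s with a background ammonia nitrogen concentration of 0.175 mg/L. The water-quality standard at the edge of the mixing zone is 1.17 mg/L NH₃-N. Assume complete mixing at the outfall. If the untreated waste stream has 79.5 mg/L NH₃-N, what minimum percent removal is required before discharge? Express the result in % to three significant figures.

52.8 %

Mass balance: 1.17·1.315 = 0.035·Cₑ + 1.28·0.175.
Cₑ = (1.539 − 0.224) / 0.035 = 37.56 mg/L.
Required removal = 1 − 37.56/79.5 = 52.76 %.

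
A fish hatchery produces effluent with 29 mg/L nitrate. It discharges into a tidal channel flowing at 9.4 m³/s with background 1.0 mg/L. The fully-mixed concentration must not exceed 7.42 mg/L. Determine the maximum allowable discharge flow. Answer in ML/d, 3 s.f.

242 ML/d

Mass balance at complete mixing: C_std·(Q_w + Q_r) = Q_w·C_e + Q_r·C_b.
Rearranging, Q_w = Q_r·(C_std − C_b)/(C_e − C_std) = 9.4·(7.42 − 1) / (29 − 7.42) = 2.796 m³/s.
= 241.6 ML/d.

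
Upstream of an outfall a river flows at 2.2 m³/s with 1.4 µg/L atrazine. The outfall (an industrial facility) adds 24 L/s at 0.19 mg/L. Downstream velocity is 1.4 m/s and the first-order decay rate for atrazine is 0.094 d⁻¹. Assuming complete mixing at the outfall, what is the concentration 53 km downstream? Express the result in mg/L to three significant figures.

0.00330 mg/L

24 L/s = 0.024 m³/s.
1.4 µg/L = 0.0014 mg/L.
After complete mixing, C₀ = (0.024·0.19 + 2.2·0.0014) / 2.224 = 0.003435 mg/L.
Travel time t = 5.3e+04 m / 1.4 m/s = 3.786e+04 s = 0.4382 d.
C = 0.003435·exp(−0.094·0.4382) = 0.003435·0.9596 = 0.003297 mg/L.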